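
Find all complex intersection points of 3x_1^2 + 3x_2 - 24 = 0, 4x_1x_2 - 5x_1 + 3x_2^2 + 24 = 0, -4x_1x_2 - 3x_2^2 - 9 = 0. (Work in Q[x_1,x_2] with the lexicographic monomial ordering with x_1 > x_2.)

{(3, -1)}

Compute a lex Gröbner basis by Buchberger's algorithm.
f_1 = 3x_1^2 + 3x_2 - 24, LT = x_1^2.
f_2 = 4x_1x_2 - 5x_1 + 3x_2^2 + 24, LT = x_1x_2.
f_3 = -4x_1x_2 - 3x_2^2 - 9, LT = x_1x_2.

S(f_1,f_2): lcm = x_1^2x_2. S = 5/4x_1^2 - 3/4x_1x_2^2 - 6x_1 + x_2^2 - 8x_2.
  leading term x_1^2: subtract (5/12)·f_1 from 5/4x_1^2 - 3/4x_1x_2^2 - 6x_1 + x_2^2 - 8x_2 → -3/4x_1x_2^2 - 6x_1 + x_2^2 - 37/4x_2 + 10
  leading term x_1x_2^2: subtract (-3/16x_2)·f_2 from -3/4x_1x_2^2 - 6x_1 + x_2^2 - 37/4x_2 + 10 → -15/16x_1x_2 - 6x_1 + 9/16x_2^3 + x_2^2 - 19/4x_2 + 10
  leading term x_1x_2: subtract (-15/64)·f_2 from -15/16x_1x_2 - 6x_1 + 9/16x_2^3 + x_2^2 - 19/4x_2 + 10 → -459/64x_1 + 9/16x_2^3 + 109/64x_2^2 - 19/4x_2 + 125/8
  leading term x_1: no divisor's leading term divides it; move -459/64x_1 to the remainder.
  leading term x_2^3: no divisor's leading term divides it; move 9/16x_2^3 to the remainder.
  leading term x_2^2: no divisor's leading term divides it; move 109/64x_2^2 to the remainder.
  leading term x_2: no divisor's leading term divides it; move -19/4x_2 to the remainder.
  leading term 1: no divisor's leading term divides it; move 125/8 to the remainder.
  remainder -459/64x_1 + 9/16x_2^3 + 109/64x_2^2 - 19/4x_2 + 125/8 ≠ 0; add h_4 = -459/64x_1 + 9/16x_2^3 + 109/64x_2^2 - 19/4x_2 + 125/8 to the basis.

S(f_1,f_3): lcm = x_1^2x_2. S = -3/4x_1x_2^2 - 9/4x_1 + x_2^2 - 8x_2.
  leading term x_1x_2^2: subtract (-3/16x_2)·f_2 from -3/4x_1x_2^2 - 9/4x_1 + x_2^2 - 8x_2 → -15/16x_1x_2 - 9/4x_1 + 9/16x_2^3 + x_2^2 - 7/2x_2
  leading term x_1x_2: subtract (-15/64)·f_2 from -15/16x_1x_2 - 9/4x_1 + 9/16x_2^3 + x_2^2 - 7/2x_2 → -219/64x_1 + 9/16x_2^3 + 109/64x_2^2 - 7/2x_2 + 45/8
  leading term x_1: subtract (73/153)·h_4 from -219/64x_1 + 9/16x_2^3 + 109/64x_2^2 - 7/2x_2 + 45/8 → 5/17x_2^3 + 545/612x_2^2 - 755/612x_2 - 280/153
  leading term x_2^3: no divisor's leading term divides it; move 5/17x_2^3 to the remainder.
  leading term x_2^2: no divisor's leading term divides it; move 545/612x_2^2 to the remainder.
  leading term x_2: no divisor's leading term divides it; move -755/612x_2 to the remainder.
  leading term 1: no divisor's leading term divides it; move -280/153 to the remainder.
  remainder 5/17x_2^3 + 545/612x_2^2 - 755/612x_2 - 280/153 ≠ 0; add h_5 = 5/17x_2^3 + 545/612x_2^2 - 755/612x_2 - 280/153 to the basis.

S(f_2,f_3): lcm = x_1x_2. S = -5/4x_1 + 15/4.
  leading term x_1: subtract (80/459)·h_4 from -5/4x_1 + 15/4 → -5/51x_2^3 - 545/1836x_2^2 + 380/459x_2 + 1885/1836
  leading term x_2^3: subtract (-1/3)·h_5 from -5/51x_2^3 - 545/1836x_2^2 + 380/459x_2 + 1885/1836 → 5/12x_2 + 5/12
  leading term x_2: no divisor's leading term divides it; move 5/12x_2 to the remainder.
  leading term 1: no divisor's leading term divides it; move 5/12 to the remainder.
  remainder 5/12x_2 + 5/12 ≠ 0; add h_6 = 5/12x_2 + 5/12 to the basis.

The other S-polynomials (S(f_1,h_4), S(f_2,h_4), S(f_3,h_4), S(f_1,h_5), S(f_2,h_5), S(f_3,h_5), S(h_4,h_5), S(f_1,h_6), S(f_2,h_6), S(f_3,h_6), S(h_4,h_6), S(h_5,h_6)) all reduce to 0 modulo the current basis, so we have a Gröbner basis.
Inter-reduce: drop elements whose leading term is divisible by another's, tail-reduce, and make monic.
Reduced Gröbner basis: {x_1 - 3, x_2 + 1}.

The lex basis is triangular: the last element involves only x_2. Solving x_2 + 1 = 0 gives x_2 ∈ {-1}; substituting each value into the earlier elements determines the remaining variables.
  x_2 = -1: the earlier basis element becomes x_1 - 3 = 0, giving x_1 = 3 — point (3, -1).
Substituting each solution back into the original system confirms all equations vanish.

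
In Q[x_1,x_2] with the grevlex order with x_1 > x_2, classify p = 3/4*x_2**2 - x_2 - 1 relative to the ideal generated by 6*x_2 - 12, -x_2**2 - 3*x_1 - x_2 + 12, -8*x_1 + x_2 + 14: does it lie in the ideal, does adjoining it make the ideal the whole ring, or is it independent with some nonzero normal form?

First compute the reduced Gröbner basis of I by Buchberger's algorithm.
f_1 = 6*x_2 - 12, LT = x_2.
f_2 = -x_2**2 - 3*x_1 - x_2 + 12, LT = x_2**2.
f_3 = -8*x_1 + x_2 + 14, LT = x_1.

The S-polynomials (S(f_1,f_2), S(f_1,f_3), S(f_2,f_3)) all reduce to 0 modulo the current basis, so we have a Gröbner basis.
Inter-reduce: drop elements whose leading term is divisible by another's, tail-reduce, and make monic.
Reduced Gröbner basis: {x_1 - 2, x_2 - 2}.
Label its elements g_1 = x_1 - 2, g_2 = x_2 - 2.

Reduce p = 3/4*x_2**2 - x_2 - 1 modulo G:
  leading term x_2**2: subtract (3/4*x_2)·g_2 from 3/4*x_2**2 - x_2 - 1 → 1/2*x_2 - 1
  leading term x_2: subtract (1/2)·g_2 from 1/2*x_2 - 1 → 0
  normal form = 0.
Since the normal form is 0, p ∈ I.

Ideal membership is decidable via reduction modulo a Gröbner basis.

3/4*x_2**2 - x_2 - 1 lies in I (it reduces to 0).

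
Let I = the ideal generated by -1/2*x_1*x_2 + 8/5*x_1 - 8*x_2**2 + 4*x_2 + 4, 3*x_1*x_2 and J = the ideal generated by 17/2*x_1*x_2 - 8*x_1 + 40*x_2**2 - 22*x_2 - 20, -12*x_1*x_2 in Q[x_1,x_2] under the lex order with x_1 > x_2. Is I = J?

For a fixed monomial order, each ideal has a unique reduced Gröbner basis; comparing bases decides equality.
Buchberger on the first generating set:
f_1 = -1/2*x_1*x_2 + 8/5*x_1 - 8*x_2**2 + 4*x_2 + 4, LT = x_1*x_2.
f_2 = 3*x_1*x_2, LT = x_1*x_2.

S(f_1,f_2): lcm = x_1*x_2. S = -16/5*x_1 + 16*x_2**2 - 8*x_2 - 8.
  leading term x_1: no divisor's leading term divides it; move -16/5*x_1 to the remainder.
  leading term x_2**2: no divisor's leading term divides it; move 16*x_2**2 to the remainder.
  leading term x_2: no divisor's leading term divides it; move -8*x_2 to the remainder.
  leading term 1: no divisor's leading term divides it; move -8 to the remainder.
  remainder -16/5*x_1 + 16*x_2**2 - 8*x_2 - 8 ≠ 0; add g_3 = -16/5*x_1 + 16*x_2**2 - 8*x_2 - 8 to the basis.

S(f_1,g_3): lcm = x_1*x_2. S = -16/5*x_1 + 5*x_2**3 + 27/2*x_2**2 - 21/2*x_2 - 8.
  leading term x_1: subtract (1)·g_3 from -16/5*x_1 + 5*x_2**3 + 27/2*x_2**2 - 21/2*x_2 - 8 → 5*x_2**3 - 5/2*x_2**2 - 5/2*x_2
  leading term x_2**3: no divisor's leading term divides it; move 5*x_2**3 to the remainder.
  leading term x_2**2: no divisor's leading term divides it; move -5/2*x_2**2 to the remainder.
  leading term x_2: no divisor's leading term divides it; move -5/2*x_2 to the remainder.
  remainder 5*x_2**3 - 5/2*x_2**2 - 5/2*x_2 ≠ 0; add g_4 = 5*x_2**3 - 5/2*x_2**2 - 5/2*x_2 to the basis.

The other S-polynomials (S(f_2,g_3), S(f_1,g_4), S(f_2,g_4), S(g_3,g_4)) all reduce to 0 modulo the current basis, so we have a Gröbner basis.
Inter-reduce: drop elements whose leading term is divisible by another's, tail-reduce, and make monic.
Reduced Gröbner basis: {x_1 - 5*x_2**2 + 5/2*x_2 + 5/2, x_2**3 - 1/2*x_2**2 - 1/2*x_2}.

Buchberger on the second generating set:
h_1 = 17/2*x_1*x_2 - 8*x_1 + 40*x_2**2 - 22*x_2 - 20, LT = x_1*x_2.
h_2 = -12*x_1*x_2, LT = x_1*x_2.

S(h_1,h_2): lcm = x_1*x_2. S = -16/17*x_1 + 80/17*x_2**2 - 44/17*x_2 - 40/17.
  leading term x_1: no divisor's leading term divides it; move -16/17*x_1 to the remainder.
  leading term x_2**2: no divisor's leading term divides it; move 80/17*x_2**2 to the remainder.
  leading term x_2: no divisor's leading term divides it; move -44/17*x_2 to the remainder.
  leading term 1: no divisor's leading term divides it; move -40/17 to the remainder.
  remainder -16/17*x_1 + 80/17*x_2**2 - 44/17*x_2 - 40/17 ≠ 0; add k_3 = -16/17*x_1 + 80/17*x_2**2 - 44/17*x_2 - 40/17 to the basis.

S(h_1,k_3): lcm = x_1*x_2. S = -16/17*x_1 + 5*x_2**3 + 133/68*x_2**2 - 173/34*x_2 - 40/17.
  leading term x_1: subtract (1)·k_3 from -16/17*x_1 + 5*x_2**3 + 133/68*x_2**2 - 173/34*x_2 - 40/17 → 5*x_2**3 - 11/4*x_2**2 - 5/2*x_2
  leading term x_2**3: no divisor's leading term divides it; move 5*x_2**3 to the remainder.
  leading term x_2**2: no divisor's leading term divides it; move -11/4*x_2**2 to the remainder.
  leading term x_2: no divisor's leading term divides it; move -5/2*x_2 to the remainder.
  remainder 5*x_2**3 - 11/4*x_2**2 - 5/2*x_2 ≠ 0; add k_4 = 5*x_2**3 - 11/4*x_2**2 - 5/2*x_2 to the basis.

The other S-polynomials (S(h_2,k_3), S(h_1,k_4), S(h_2,k_4), S(k_3,k_4)) all reduce to 0 modulo the current basis, so we have a Gröbner basis.
Inter-reduce: drop elements whose leading term is divisible by another's, tail-reduce, and make monic.
Reduced Gröbner basis: {x_1 - 5*x_2**2 + 11/4*x_2 + 5/2, x_2**3 - 11/20*x_2**2 - 1/2*x_2}.

These differ, so the ideals are not equal.

No, the ideals differ.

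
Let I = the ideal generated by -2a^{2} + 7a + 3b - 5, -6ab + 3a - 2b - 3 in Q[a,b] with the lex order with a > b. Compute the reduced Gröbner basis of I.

f_1 = -2a^{2} + 7a + 3b - 5, LT = a^{2}.
f_2 = -6ab + 3a - 2b - 3, LT = ab.

S(f_1,f_2): lcm = a^{2}b. S = \tfrac{1}{2}a^{2} - \tfrac{23}{6}ab - \tfrac{1}{2}a - \tfrac{3}{2}b^{2} + \tfrac{5}{2}b.
  reduce S modulo (f_1, f_2):
  remainder -\tfrac{2}{3}a - \tfrac{3}{2}b^{2} + \tfrac{163}{36}b + \tfrac{2}{3} ≠ 0; add g_3 = -\tfrac{2}{3}a - \tfrac{3}{2}b^{2} + \tfrac{163}{36}b + \tfrac{2}{3} to the basis.

S(f_2,g_3): lcm = ab. S = -\tfrac{1}{2}a - \tfrac{9}{4}b^{3} + \tfrac{163}{24}b^{2} + \tfrac{4}{3}b + \tfrac{1}{2}.
  reduce S modulo (f_1, f_2, g_3):
  remainder -\tfrac{9}{4}b^{3} + \tfrac{95}{12}b^{2} - \tfrac{33}{16}b ≠ 0; add g_4 = -\tfrac{9}{4}b^{3} + \tfrac{95}{12}b^{2} - \tfrac{33}{16}b to the basis.

The other S-polynomials (S(f_1,g_3), S(f_1,g_4), S(f_2,g_4), S(g_3,g_4)) all reduce to 0 modulo the current basis, so we have a Gröbner basis.
Inter-reduce: drop elements whose leading term is divisible by another's, tail-reduce, and make monic.

G = {a + \tfrac{9}{4}b^{2} - \tfrac{163}{24}b - 1, b^{3} - \tfrac{95}{27}b^{2} + \tfrac{11}{12}b}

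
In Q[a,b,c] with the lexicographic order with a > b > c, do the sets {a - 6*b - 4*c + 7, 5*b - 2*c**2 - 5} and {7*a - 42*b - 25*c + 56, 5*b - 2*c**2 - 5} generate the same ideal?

Equality of ideals is decidable: compute both reduced Gröbner bases (unique for the ordering) and check whether they agree.
Buchberger on the first generating set:
f_1 = a - 6*b - 4*c + 7, LT = a.
f_2 = 5*b - 2*c**2 - 5, LT = b.

The S-polynomials (S(f_1,f_2)) all reduce to 0 modulo the current basis, so we have a Gröbner basis.
Inter-reduce: drop elements whose leading term is divisible by another's, tail-reduce, and make monic.
Reduced Gröbner basis: {a - 12/5*c**2 - 4*c + 1, b - 2/5*c**2 - 1}.

Buchberger on the second generating set:
h_1 = 7*a - 42*b - 25*c + 56, LT = a.
h_2 = 5*b - 2*c**2 - 5, LT = b.

The S-polynomials (S(h_1,h_2)) all reduce to 0 modulo the current basis, so we have a Gröbner basis.
Inter-reduce: drop elements whose leading term is divisible by another's, tail-reduce, and make monic.
Reduced Gröbner basis: {a - 12/5*c**2 - 25/7*c + 2, b - 2/5*c**2 - 1}.

Since the reduced bases disagree, the two ideals are not the same.
The choice of monomial ordering does not affect the verdict — as long as both bases are computed under the same ordering, their equality decides ideal equality.

No, the ideals differ.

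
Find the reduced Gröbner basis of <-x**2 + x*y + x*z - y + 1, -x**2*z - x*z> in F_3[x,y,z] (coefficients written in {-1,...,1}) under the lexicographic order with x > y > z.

G = {x**2 - x*y - x*z + y - 1, x*y*z - x*z + y*z - z, x*z**2 - x*z + y*z - z, y**2*z - y*z**2 - y*z + z**2}

f_1 = -x**2 + x*y + x*z - y + 1, LT = x**2.
f_2 = -x**2*z - x*z, LT = x**2*z.

S(f_1,f_2): lcm = x**2*z. S = -x*y*z - x*z**2 - x*z + y*z - z.
  reduce S modulo (f_1, f_2):
  remainder -x*y*z - x*z**2 - x*z + y*z - z ≠ 0; add g_3 = -x*y*z - x*z**2 - x*z + y*z - z to the basis.

S(f_1,g_3): lcm = x**2*y*z. S = -x**2*z**2 - x**2*z - x*y**2*z - x*y*z**2 + x*y*z - x*z + y**2*z - y*z.
  reduce S modulo (f_1, f_2, g_3):
  remainder -x*z**2 + x*z - y*z + z ≠ 0; add g_4 = -x*z**2 + x*z - y*z + z to the basis.

S(g_3,g_4): lcm = x*y*z**2. S = x*y*z + x*z**3 + x*z**2 - y**2*z - y*z**2 + y*z + z**2.
  reduce S modulo (f_1, f_2, g_3, g_4):
  remainder -y**2*z + y*z**2 + y*z - z**2 ≠ 0; add g_5 = -y**2*z + y*z**2 + y*z - z**2 to the basis.

The other S-polynomials (S(f_2,g_3), S(f_1,g_4), S(f_2,g_4), S(f_1,g_5), S(f_2,g_5), S(g_3,g_5), S(g_4,g_5)) all reduce to 0 modulo the current basis, so we have a Gröbner basis.
Inter-reduce: drop elements whose leading term is divisible by another's, tail-reduce, and make monic.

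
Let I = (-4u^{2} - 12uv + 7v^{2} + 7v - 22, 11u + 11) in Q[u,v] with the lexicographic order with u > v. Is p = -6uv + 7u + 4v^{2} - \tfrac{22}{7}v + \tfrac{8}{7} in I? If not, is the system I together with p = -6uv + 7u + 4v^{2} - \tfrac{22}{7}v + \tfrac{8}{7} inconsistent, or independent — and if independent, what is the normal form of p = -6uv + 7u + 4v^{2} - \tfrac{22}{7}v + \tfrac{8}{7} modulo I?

Adjoining -6uv + 7u + 4v^{2} - \tfrac{22}{7}v + \tfrac{8}{7} makes the ideal the whole ring: the system is inconsistent.

First compute the reduced Gröbner basis of I by Buchberger's algorithm.
f_1 = -4u^{2} - 12uv + 7v^{2} + 7v - 22, LT = u^{2}.
f_2 = 11u + 11, LT = u.

S(f_1,f_2): lcm = u^{2}. S = 3uv - u - \tfrac{7}{4}v^{2} - \tfrac{7}{4}v + \tfrac{11}{2}.
  reduce S modulo (f_1, f_2):
  remainder -\tfrac{7}{4}v^{2} - \tfrac{19}{4}v + \tfrac{13}{2} ≠ 0; add h_3 = -\tfrac{7}{4}v^{2} - \tfrac{19}{4}v + \tfrac{13}{2} to the basis.

The other S-polynomials (S(f_1,h_3), S(f_2,h_3)) all reduce to 0 modulo the current basis, so we have a Gröbner basis.
Inter-reduce: drop elements whose leading term is divisible by another's, tail-reduce, and make monic.
Reduced Gröbner basis: {u + 1, v^{2} + \tfrac{19}{7}v - \tfrac{26}{7}}.
Label its elements g_1 = u + 1, g_2 = v^{2} + \tfrac{19}{7}v - \tfrac{26}{7}.

Reduce p = -6uv + 7u + 4v^{2} - \tfrac{22}{7}v + \tfrac{8}{7} modulo G:
  leading term uv: subtract (-6v)·g_1 from -6uv + 7u + 4v^{2} - \tfrac{22}{7}v + \tfrac{8}{7} → 7u + 4v^{2} + \tfrac{20}{7}v + \tfrac{8}{7}
  leading term u: subtract (7)·g_1 from 7u + 4v^{2} + \tfrac{20}{7}v + \tfrac{8}{7} → 4v^{2} + \tfrac{20}{7}v - \tfrac{41}{7}
  leading term v^{2}: subtract (4)·g_2 from 4v^{2} + \tfrac{20}{7}v - \tfrac{41}{7} → -8v + 9
  leading term v: no divisor's leading term divides it; move -8v to the remainder.
  leading term 1: no divisor's leading term divides it; move 9 to the remainder.
  normal form = -8v + 9.
The normal form is nonzero, so p ∉ I. Since p minus its normal form lies in I, I + (p) = I + (r) where r = -8v + 9; decide whether this ideal is the whole ring.
Run Buchberger on G together with r (pairs among the g_i already reduce to 0 since G is a Gröbner basis):
g_1 = u + 1, LT = u.
g_2 = v^{2} + \tfrac{19}{7}v - \tfrac{26}{7}, LT = v^{2}.
r = -8v + 9, LT = v.

S(g_2,r): lcm = v^{2}. S = \tfrac{215}{56}v - \tfrac{26}{7}.
  reduce S modulo (g_1, g_2, r):
  remainder \tfrac{271}{448} ≠ 0; add m_4 = \tfrac{271}{448} to the basis.

The other S-polynomials (S(g_1,g_2), S(g_1,r), S(g_1,m_4), S(g_2,m_4), S(r,m_4)) all reduce to 0 modulo the current basis, so we have a Gröbner basis.
Inter-reduce: drop elements whose leading term is divisible by another's, tail-reduce, and make monic.
Reduced Gröbner basis: {1}.
The reduced Gröbner basis of I + (p) is {1}: the ideal is the whole ring, so the enlarged system has no common solution — adjoining p is inconsistent.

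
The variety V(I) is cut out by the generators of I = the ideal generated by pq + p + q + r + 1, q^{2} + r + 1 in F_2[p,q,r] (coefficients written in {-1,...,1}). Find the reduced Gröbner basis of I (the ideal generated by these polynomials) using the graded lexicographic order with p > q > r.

f_1 = pq + p + q + r + 1, LT = pq.
f_2 = q^{2} + r + 1, LT = q^{2}.

S(f_1,f_2): lcm = pq^{2}. S = pq + pr + q^{2} + qr + p + q.
  leading term pq: subtract (1)·f_1 from pq + pr + q^{2} + qr + p + q → pr + q^{2} + qr + r + 1
  leading term pr: no divisor's leading term divides it; move pr to the remainder.
  leading term q^{2}: subtract (1)·f_2 from q^{2} + qr + r + 1 → qr
  leading term qr: no divisor's leading term divides it; move qr to the remainder.
  remainder pr + qr ≠ 0; add g_3 = pr + qr to the basis.

S(f_1,g_3): lcm = pqr. S = q^{2}r + pr + qr + r^{2} + r.
  leading term q^{2}r: subtract (r)·f_2 from q^{2}r + pr + qr + r^{2} + r → pr + qr
  leading term pr: subtract (1)·g_3 from pr + qr → 0
  remainder 0.

S(f_2,g_3): leading monomials are coprime, so the S-polynomial reduces to 0 (Buchberger's first criterion).
Every S-polynomial of the final basis reduces to 0, so we have a Gröbner basis.

G = {pq + p + q + r + 1, pr + qr, q^{2} + r + 1}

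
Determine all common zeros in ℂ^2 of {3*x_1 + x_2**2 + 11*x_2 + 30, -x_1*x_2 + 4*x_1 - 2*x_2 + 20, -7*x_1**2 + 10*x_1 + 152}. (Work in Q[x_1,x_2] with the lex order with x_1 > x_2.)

Compute a lex Gröbner basis by Buchberger's algorithm.
f_1 = 3*x_1 + x_2**2 + 11*x_2 + 30, LT = x_1.
f_2 = -x_1*x_2 + 4*x_1 - 2*x_2 + 20, LT = x_1*x_2.
f_3 = -7*x_1**2 + 10*x_1 + 152, LT = x_1**2.

S(f_1,f_2): lcm = x_1*x_2. S = 4*x_1 + 1/3*x_2**3 + 11/3*x_2**2 + 8*x_2 + 20.
  leading term x_1: subtract (4/3)·f_1 from 4*x_1 + 1/3*x_2**3 + 11/3*x_2**2 + 8*x_2 + 20 → 1/3*x_2**3 + 7/3*x_2**2 - 20/3*x_2 - 20
  leading term x_2**3: no divisor's leading term divides it; move 1/3*x_2**3 to the remainder.
  leading term x_2**2: no divisor's leading term divides it; move 7/3*x_2**2 to the remainder.
  leading term x_2: no divisor's leading term divides it; move -20/3*x_2 to the remainder.
  leading term 1: no divisor's leading term divides it; move -20 to the remainder.
  remainder 1/3*x_2**3 + 7/3*x_2**2 - 20/3*x_2 - 20 ≠ 0; add h_4 = 1/3*x_2**3 + 7/3*x_2**2 - 20/3*x_2 - 20 to the basis.

S(f_1,f_3): lcm = x_1**2. S = 1/3*x_1*x_2**2 + 11/3*x_1*x_2 + 80/7*x_1 + 152/7.
  leading term x_1*x_2**2: subtract (1/9*x_2**2)·f_1 from 1/3*x_1*x_2**2 + 11/3*x_1*x_2 + 80/7*x_1 + 152/7 → 11/3*x_1*x_2 + 80/7*x_1 - 1/9*x_2**4 - 11/9*x_2**3 - 10/3*x_2**2 + 152/7
  leading term x_1*x_2: subtract (11/9*x_2)·f_1 from 11/3*x_1*x_2 + 80/7*x_1 - 1/9*x_2**4 - 11/9*x_2**3 - 10/3*x_2**2 + 152/7 → 80/7*x_1 - 1/9*x_2**4 - 22/9*x_2**3 - 151/9*x_2**2 - 110/3*x_2 + 152/7
  leading term x_1: subtract (80/21)·f_1 from 80/7*x_1 - 1/9*x_2**4 - 22/9*x_2**3 - 151/9*x_2**2 - 110/3*x_2 + 152/7 → -1/9*x_2**4 - 22/9*x_2**3 - 1297/63*x_2**2 - 550/7*x_2 - 648/7
  leading term x_2**4: subtract (-1/3*x_2)·h_4 from -1/9*x_2**4 - 22/9*x_2**3 - 1297/63*x_2**2 - 550/7*x_2 - 648/7 → -5/3*x_2**3 - 479/21*x_2**2 - 1790/21*x_2 - 648/7
  leading term x_2**3: subtract (-5)·h_4 from -5/3*x_2**3 - 479/21*x_2**2 - 1790/21*x_2 - 648/7 → -78/7*x_2**2 - 830/7*x_2 - 1348/7
  leading term x_2**2: no divisor's leading term divides it; move -78/7*x_2**2 to the remainder.
  leading term x_2: no divisor's leading term divides it; move -830/7*x_2 to the remainder.
  leading term 1: no divisor's leading term divides it; move -1348/7 to the remainder.
  remainder -78/7*x_2**2 - 830/7*x_2 - 1348/7 ≠ 0; add h_5 = -78/7*x_2**2 - 830/7*x_2 - 1348/7 to the basis.

S(f_2,f_3): lcm = x_1**2*x_2. S = -4*x_1**2 + 24/7*x_1*x_2 - 20*x_1 + 152/7*x_2.
  leading term x_1**2: subtract (-4/3*x_1)·f_1 from -4*x_1**2 + 24/7*x_1*x_2 - 20*x_1 + 152/7*x_2 → 4/3*x_1*x_2**2 + 380/21*x_1*x_2 + 20*x_1 + 152/7*x_2
  leading term x_1*x_2**2: subtract (4/9*x_2**2)·f_1 from 4/3*x_1*x_2**2 + 380/21*x_1*x_2 + 20*x_1 + 152/7*x_2 → 380/21*x_1*x_2 + 20*x_1 - 4/9*x_2**4 - 44/9*x_2**3 - 40/3*x_2**2 + 152/7*x_2
  leading term x_1*x_2: subtract (380/63*x_2)·f_1 from 380/21*x_1*x_2 + 20*x_1 - 4/9*x_2**4 - 44/9*x_2**3 - 40/3*x_2**2 + 152/7*x_2 → 20*x_1 - 4/9*x_2**4 - 688/63*x_2**3 - 5020/63*x_2**2 - 3344/21*x_2
  leading term x_1: subtract (20/3)·f_1 from 20*x_1 - 4/9*x_2**4 - 688/63*x_2**3 - 5020/63*x_2**2 - 3344/21*x_2 → -4/9*x_2**4 - 688/63*x_2**3 - 5440/63*x_2**2 - 1628/7*x_2 - 200
  leading term x_2**4: subtract (-4/3*x_2)·h_4 from -4/9*x_2**4 - 688/63*x_2**3 - 5440/63*x_2**2 - 1628/7*x_2 - 200 → -164/21*x_2**3 - 2000/21*x_2**2 - 5444/21*x_2 - 200
  leading term x_2**3: subtract (-164/7)·h_4 from -164/21*x_2**3 - 2000/21*x_2**2 - 5444/21*x_2 - 200 → -284/7*x_2**2 - 2908/7*x_2 - 4680/7
  leading term x_2**2: subtract (142/39)·h_5 from -284/7*x_2**2 - 2908/7*x_2 - 4680/7 → 4448/273*x_2 + 8896/273
  leading term x_2: no divisor's leading term divides it; move 4448/273*x_2 to the remainder.
  leading term 1: no divisor's leading term divides it; move 8896/273 to the remainder.
  remainder 4448/273*x_2 + 8896/273 ≠ 0; add h_6 = 4448/273*x_2 + 8896/273 to the basis.

The other S-polynomials (S(f_1,h_4), S(f_2,h_4), S(f_3,h_4), S(f_1,h_5), S(f_2,h_5), S(f_3,h_5), S(h_4,h_5), S(f_1,h_6), S(f_2,h_6), S(f_3,h_6), S(h_4,h_6), S(h_5,h_6)) all reduce to 0 modulo the current basis, so we have a Gröbner basis.
Inter-reduce: drop elements whose leading term is divisible by another's, tail-reduce, and make monic.
Reduced Gröbner basis: {x_1 + 4, x_2 + 2}.

Elimination: the polynomial x_2 + 2 lies in the elimination ideal for x_2, so x_2 ∈ {-2}. For each such x_2, the remaining basis elements (now univariate) give the rest of the solution.
  x_2 = -2: the earlier basis element becomes x_1 + 4 = 0, giving x_1 = -4 — point (-4, -2).
Substituting each solution back into the original system confirms all equations vanish.

{(-4, -2)}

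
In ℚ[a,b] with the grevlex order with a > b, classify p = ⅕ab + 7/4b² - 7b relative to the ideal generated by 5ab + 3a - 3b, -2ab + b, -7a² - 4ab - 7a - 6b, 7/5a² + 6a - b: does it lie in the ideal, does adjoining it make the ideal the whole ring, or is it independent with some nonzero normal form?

First compute the reduced Gröbner basis of I by Buchberger's algorithm.
f_1 = 5ab + 3a - 3b, LT = ab.
f_2 = -2ab + b, LT = ab.
f_3 = -7a² - 4ab - 7a - 6b, LT = a².
f_4 = 7/5a² + 6a - b, LT = a².

S(f_1,f_2): lcm = ab. S = ⅗a - 1/10b.
  reduce S modulo (f_1, f_2, f_3, f_4):
  remainder ⅗a - 1/10b ≠ 0; add h_5 = ⅗a - 1/10b to the basis.

S(f_1,f_3): lcm = a²b. S = -4/7ab² + ⅗a² - 8/5ab - 6/7b².
  reduce S modulo (f_1, f_2, f_3, f_4, h_5):
  remainder -6/5b² - 99/70b ≠ 0; add h_6 = -6/5b² - 99/70b to the basis.

S(f_1,f_4): lcm = a²b. S = ⅗a² - 171/35ab + 5/7b².
  reduce S modulo (f_1, f_2, f_3, f_4, h_5, h_6):
  remainder -3989/980b ≠ 0; add h_7 = -3989/980b to the basis.

The other S-polynomials (S(f_2,f_3), S(f_2,f_4), S(f_3,f_4), S(f_1,h_5), S(f_2,h_5), S(f_3,h_5), S(f_4,h_5), S(f_1,h_6), S(f_2,h_6), S(f_3,h_6), S(f_4,h_6), S(h_5,h_6), S(f_1,h_7), S(f_2,h_7), S(f_3,h_7), S(f_4,h_7), S(h_5,h_7), S(h_6,h_7)) all reduce to 0 modulo the current basis, so we have a Gröbner basis.
Inter-reduce: drop elements whose leading term is divisible by another's, tail-reduce, and make monic.
Reduced Gröbner basis: {a, b}.
Label its elements g_1 = a, g_2 = b.

Reduce p = ⅕ab + 7/4b² - 7b modulo G:
  leading term ab: subtract (⅕b)·g_1 from ⅕ab + 7/4b² - 7b → 7/4b² - 7b
  leading term b²: subtract (7/4b)·g_2 from 7/4b² - 7b → -7b
  leading term b: subtract (-7)·g_2 from -7b → 0
  normal form = 0.
Since the normal form is 0, p ∈ I.

Ideal membership is decidable via reduction modulo a Gröbner basis.

⅕ab + 7/4b² - 7b lies in I (it reduces to 0).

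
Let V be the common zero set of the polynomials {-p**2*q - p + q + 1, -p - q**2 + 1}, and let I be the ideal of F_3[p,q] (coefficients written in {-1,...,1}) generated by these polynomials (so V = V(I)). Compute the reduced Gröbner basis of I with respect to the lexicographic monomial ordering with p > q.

f_1 = -p**2*q - p + q + 1, LT = p**2*q.
f_2 = -p - q**2 + 1, LT = p.

S(f_1,f_2): lcm = p**2*q. S = -p*q**3 + p*q + p - q - 1.
  leading term p*q**3: subtract (q**3)·f_2 from -p*q**3 + p*q + p - q - 1 → p*q + p + q**5 - q**3 - q - 1
  leading term p*q: subtract (-q)·f_2 from p*q + p + q**5 - q**3 - q - 1 → p + q**5 + q**3 - 1
  leading term p: subtract (-1)·f_2 from p + q**5 + q**3 - 1 → q**5 + q**3 - q**2
  leading term q**5: no divisor's leading term divides it; move q**5 to the remainder.
  leading term q**3: no divisor's leading term divides it; move q**3 to the remainder.
  leading term q**2: no divisor's leading term divides it; move -q**2 to the remainder.
  remainder q**5 + q**3 - q**2 ≠ 0; add g_3 = q**5 + q**3 - q**2 to the basis.

The other S-polynomials (S(f_1,g_3), S(f_2,g_3)) all reduce to 0 modulo the current basis, so we have a Gröbner basis.
Inter-reduce: drop elements whose leading term is divisible by another's, tail-reduce, and make monic.

G = {p + q**2 - 1, q**5 + q**3 - q**2}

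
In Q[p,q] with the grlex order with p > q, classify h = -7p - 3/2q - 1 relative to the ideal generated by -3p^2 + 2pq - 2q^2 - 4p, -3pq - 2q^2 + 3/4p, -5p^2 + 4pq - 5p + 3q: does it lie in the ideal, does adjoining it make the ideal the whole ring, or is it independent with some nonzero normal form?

First compute the reduced Gröbner basis of I by Buchberger's algorithm.
f_1 = -3p^2 + 2pq - 2q^2 - 4p, LT = p^2.
f_2 = -3pq - 2q^2 + 3/4p, LT = pq.
f_3 = -5p^2 + 4pq - 5p + 3q, LT = p^2.

S(f_1,f_2): lcm = p^2q. S = -4/3pq^2 + 2/3q^3 + 1/4p^2 + 4/3pq.
  reduce S modulo (f_1, f_2, f_3):
  remainder 14/9q^3 - 17/18q^2 - 1/24p ≠ 0; add k_4 = 14/9q^3 - 17/18q^2 - 1/24p to the basis.

S(f_1,f_3): lcm = p^2. S = 2/15pq + 2/3q^2 + 1/3p + 3/5q.
  reduce S modulo (f_1, f_2, f_3, k_4):
  remainder 26/45q^2 + 11/30p + 3/5q ≠ 0; add k_5 = 26/45q^2 + 11/30p + 3/5q to the basis.

S(f_2,f_3): lcm = p^2q. S = 22/15pq^2 - 1/4p^2 - pq + 3/5q^2.
  reduce S modulo (f_1, f_2, f_3, k_4, k_5):
  remainder -745/2184p - 267/364q ≠ 0; add k_6 = -745/2184p - 267/364q to the basis.

S(f_2,k_5): lcm = pq^2. S = 2/3q^3 - 33/52p^2 - 67/52pq.
  reduce S modulo (f_1, f_2, f_3, k_4, k_5, k_6):
  remainder -4581/15496q ≠ 0; add k_7 = -4581/15496q to the basis.

The other S-polynomials (S(f_1,k_4), S(f_2,k_4), S(f_3,k_4), S(f_1,k_5), S(f_3,k_5), S(k_4,k_5), S(f_1,k_6), S(f_2,k_6), S(f_3,k_6), S(k_4,k_6), S(k_5,k_6), S(f_1,k_7), S(f_2,k_7), S(f_3,k_7), S(k_4,k_7), S(k_5,k_7), S(k_6,k_7)) all reduce to 0 modulo the current basis, so we have a Gröbner basis.
Inter-reduce: drop elements whose leading term is divisible by another's, tail-reduce, and make monic.
Reduced Gröbner basis: {p, q}.
Label its elements g_1 = p, g_2 = q.

Reduce h = -7p - 3/2q - 1 modulo G:
  leading term p: subtract (-7)·g_1 from -7p - 3/2q - 1 → -3/2q - 1
  leading term q: subtract (-3/2)·g_2 from -3/2q - 1 → -1
  leading term 1: no divisor's leading term divides it; move -1 to the remainder.
  normal form = -1.
The normal form is nonzero, so h ∉ I. Since h minus its normal form lies in I, I + (h) = I + (r) where r = -1; decide whether this ideal is the whole ring.
Here r = -1 is a nonzero constant, hence a unit: 1 ∈ I + (h), the Gröbner basis of I + (h) is {1}, and the enlarged system has no common solution — adjoining h is inconsistent.

Adjoining -7p - 3/2q - 1 makes the ideal the whole ring: the system is inconsistent.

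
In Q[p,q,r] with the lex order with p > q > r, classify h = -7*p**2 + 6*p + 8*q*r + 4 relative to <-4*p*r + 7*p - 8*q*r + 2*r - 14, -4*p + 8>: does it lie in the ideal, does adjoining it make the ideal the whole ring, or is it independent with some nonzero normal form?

First compute the reduced Gröbner basis of I by Buchberger's algorithm.
f_1 = -4*p*r + 7*p - 8*q*r + 2*r - 14, LT = p*r.
f_2 = -4*p + 8, LT = p.

S(f_1,f_2): lcm = p*r. S = -7/4*p + 2*q*r + 3/2*r + 7/2.
  leading term p: subtract (7/16)·f_2 from -7/4*p + 2*q*r + 3/2*r + 7/2 → 2*q*r + 3/2*r
  leading term q*r: no divisor's leading term divides it; move 2*q*r to the remainder.
  leading term r: no divisor's leading term divides it; move 3/2*r to the remainder.
  remainder 2*q*r + 3/2*r ≠ 0; add k_3 = 2*q*r + 3/2*r to the basis.

The other S-polynomials (S(f_1,k_3), S(f_2,k_3)) all reduce to 0 modulo the current basis, so we have a Gröbner basis.
Inter-reduce: drop elements whose leading term is divisible by another's, tail-reduce, and make monic.
Reduced Gröbner basis: {p - 2, q*r + 3/4*r}.
Label its elements g_1 = p - 2, g_2 = q*r + 3/4*r.

Reduce h = -7*p**2 + 6*p + 8*q*r + 4 modulo G:
  leading term p**2: subtract (-7*p)·g_1 from -7*p**2 + 6*p + 8*q*r + 4 → -8*p + 8*q*r + 4
  leading term p: subtract (-8)·g_1 from -8*p + 8*q*r + 4 → 8*q*r - 12
  leading term q*r: subtract (8)·g_2 from 8*q*r - 12 → -6*r - 12
  leading term r: no divisor's leading term divides it; move -6*r to the remainder.
  leading term 1: no divisor's leading term divides it; move -12 to the remainder.
  normal form = -6*r - 12.
The normal form is nonzero, so h ∉ I. Since h minus its normal form lies in I, I + (h) = I + (n) where n = -6*r - 12; decide whether this ideal is the whole ring.
Run Buchberger on G together with n (pairs among the g_i already reduce to 0 since G is a Gröbner basis):
g_1 = p - 2, LT = p.
g_2 = q*r + 3/4*r, LT = q*r.
n = -6*r - 12, LT = r.

S(g_2,n): lcm = q*r. S = -2*q + 3/4*r.
  leading term q: no divisor's leading term divides it; move -2*q to the remainder.
  leading term r: subtract (-1/8)·n from 3/4*r → -3/2
  leading term 1: no divisor's leading term divides it; move -3/2 to the remainder.
  remainder -2*q - 3/2 ≠ 0; add m_4 = -2*q - 3/2 to the basis.

The other S-polynomials (S(g_1,g_2), S(g_1,n), S(g_1,m_4), S(g_2,m_4), S(n,m_4)) all reduce to 0 modulo the current basis, so we have a Gröbner basis.
Inter-reduce: drop elements whose leading term is divisible by another's, tail-reduce, and make monic.
Reduced Gröbner basis: {p - 2, q + 3/4, r + 2}.
The reduced Gröbner basis of I + (h) is {p - 2, q + 3/4, r + 2} ≠ {1}, a proper ideal, so the enlarged system stays consistent: h is independent of I, with normal form -6*r - 12.

-7*p**2 + 6*p + 8*q*r + 4 is independent of I; its normal form modulo I is -6*r - 12.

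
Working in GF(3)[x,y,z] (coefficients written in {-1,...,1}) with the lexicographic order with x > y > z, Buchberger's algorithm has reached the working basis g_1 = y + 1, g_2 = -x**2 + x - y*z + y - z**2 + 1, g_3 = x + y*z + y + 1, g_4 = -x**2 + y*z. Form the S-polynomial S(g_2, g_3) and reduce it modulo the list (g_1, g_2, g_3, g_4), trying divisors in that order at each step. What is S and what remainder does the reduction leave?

S(g_2, g_3) = -x*y*z - x*y + x + y*z - y + z**2 - 1; remainder on division = -z**2 + z.

lcm(LM(g_2), LM(g_3)) = x**2.
S = (lcm/LT(g_2))·g_2 − (lcm/LT(g_3))·g_3 = -x*y*z - x*y + x + y*z - y + z**2 - 1.
Reduce S modulo (g_1, g_2, g_3, g_4) in that order:
  leading term x*y*z: subtract (-x*z)·g_1 from -x*y*z - x*y + x + y*z - y + z**2 - 1 → -x*y + x*z + x + y*z - y + z**2 - 1
  leading term x*y: subtract (-x)·g_1 from -x*y + x*z + x + y*z - y + z**2 - 1 → x*z - x + y*z - y + z**2 - 1
  leading term x*z: subtract (z)·g_3 from x*z - x + y*z - y + z**2 - 1 → -x - y*z**2 - y + z**2 - z - 1
  leading term x: subtract (-1)·g_3 from -x - y*z**2 - y + z**2 - z - 1 → -y*z**2 + y*z + z**2 - z
  leading term y*z**2: subtract (-z**2)·g_1 from -y*z**2 + y*z + z**2 - z → y*z - z**2 - z
  leading term y*z: subtract (z)·g_1 from y*z - z**2 - z → -z**2 + z
  leading term z**2: no divisor's leading term divides it; move -z**2 to the remainder.
  leading term z: no divisor's leading term divides it; move z to the remainder.
The remainder -z**2 + z is nonzero, so it would be added as the next basis element.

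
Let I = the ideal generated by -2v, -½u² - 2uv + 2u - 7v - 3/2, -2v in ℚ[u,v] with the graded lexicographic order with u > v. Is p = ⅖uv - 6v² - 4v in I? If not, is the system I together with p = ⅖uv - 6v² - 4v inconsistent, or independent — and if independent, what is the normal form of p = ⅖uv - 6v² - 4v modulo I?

First compute the reduced Gröbner basis of I by Buchberger's algorithm.
f_1 = -2v, LT = v.
f_2 = -½u² - 2uv + 2u - 7v - 3/2, LT = u².
f_3 = -2v, LT = v.

The S-polynomials (S(f_1,f_2), S(f_1,f_3), S(f_2,f_3)) all reduce to 0 modulo the current basis, so we have a Gröbner basis.
Inter-reduce: drop elements whose leading term is divisible by another's, tail-reduce, and make monic.
Reduced Gröbner basis: {u² - 4u + 3, v}.
Label its elements g_1 = u² - 4u + 3, g_2 = v.

Reduce p = ⅖uv - 6v² - 4v modulo G:
  leading term uv: subtract (⅖u)·g_2 from ⅖uv - 6v² - 4v → -6v² - 4v
  leading term v²: subtract (-6v)·g_2 from -6v² - 4v → -4v
  leading term v: subtract (-4)·g_2 from -4v → 0
  normal form = 0.
Since the normal form is 0, p ∈ I.

The remainder on division by a Gröbner basis is unique — it is the normal form.

⅖uv - 6v² - 4v lies in I (it reduces to 0).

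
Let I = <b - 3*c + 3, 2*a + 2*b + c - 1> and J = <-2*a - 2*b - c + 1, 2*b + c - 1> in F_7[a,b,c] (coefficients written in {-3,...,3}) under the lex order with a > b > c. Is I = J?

Yes, the ideals are equal.

Since reduced Gröbner bases are canonical representatives of ideals under a given ordering, it suffices to compute and compare them.
Buchberger on the first generating set:
f_1 = b - 3*c + 3, LT = b.
f_2 = 2*a + 2*b + c - 1, LT = a.

The S-polynomials (S(f_1,f_2)) all reduce to 0 modulo the current basis, so we have a Gröbner basis.
Inter-reduce: drop elements whose leading term is divisible by another's, tail-reduce, and make monic.
Reduced Gröbner basis: {a, b - 3*c + 3}.

Buchberger on the second generating set:
h_1 = -2*a - 2*b - c + 1, LT = a.
h_2 = 2*b + c - 1, LT = b.

The S-polynomials (S(h_1,h_2)) all reduce to 0 modulo the current basis, so we have a Gröbner basis.
Inter-reduce: drop elements whose leading term is divisible by another's, tail-reduce, and make monic.
Reduced Gröbner basis: {a, b - 3*c + 3}.

The two bases agree; hence the ideals are identical.
The same test decides containment: I ⊆ J iff every generator of I reduces to 0 modulo a Gröbner basis of J.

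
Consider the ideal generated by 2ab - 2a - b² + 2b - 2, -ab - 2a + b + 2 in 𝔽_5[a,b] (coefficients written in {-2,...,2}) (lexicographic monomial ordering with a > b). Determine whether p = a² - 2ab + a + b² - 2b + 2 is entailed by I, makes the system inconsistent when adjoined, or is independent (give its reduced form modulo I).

a² - 2ab + a + b² - 2b + 2 lies in I (it reduces to 0).

First compute the reduced Gröbner basis of I by Buchberger's algorithm.
f_1 = 2ab - 2a - b² + 2b - 2, LT = ab.
f_2 = -ab - 2a + b + 2, LT = ab.

S(f_1,f_2): lcm = ab. S = 2a + 2b² + 2b + 1.
  leading term a: no divisor's leading term divides it; move 2a to the remainder.
  leading term b²: no divisor's leading term divides it; move 2b² to the remainder.
  leading term b: no divisor's leading term divides it; move 2b to the remainder.
  leading term 1: no divisor's leading term divides it; move 1 to the remainder.
  remainder 2a + 2b² + 2b + 1 ≠ 0; add h_3 = 2a + 2b² + 2b + 1 to the basis.

S(f_1,h_3): lcm = ab. S = -a - b³ + b² - 2b - 1.
  leading term a: subtract (2)·h_3 from -a - b³ + b² - 2b - 1 → -b³ + 2b² - b + 2
  leading term b³: no divisor's leading term divides it; move -b³ to the remainder.
  leading term b²: no divisor's leading term divides it; move 2b² to the remainder.
  leading term b: no divisor's leading term divides it; move -b to the remainder.
  leading term 1: no divisor's leading term divides it; move 2 to the remainder.
  remainder -b³ + 2b² - b + 2 ≠ 0; add h_4 = -b³ + 2b² - b + 2 to the basis.

The other S-polynomials (S(f_2,h_3), S(f_1,h_4), S(f_2,h_4), S(h_3,h_4)) all reduce to 0 modulo the current basis, so we have a Gröbner basis.
Inter-reduce: drop elements whose leading term is divisible by another's, tail-reduce, and make monic.
Reduced Gröbner basis: {a + b² + b - 2, b³ - 2b² + b - 2}.
Label its elements g_1 = a + b² + b - 2, g_2 = b³ - 2b² + b - 2.

Reduce p = a² - 2ab + a + b² - 2b + 2 modulo G:
  leading term a²: subtract (a)·g_1 from a² - 2ab + a + b² - 2b + 2 → -ab² + 2ab - 2a + b² - 2b + 2
  leading term ab²: subtract (-b²)·g_1 from -ab² + 2ab - 2a + b² - 2b + 2 → 2ab - 2a + b⁴ + b³ - b² - 2b + 2
  leading term ab: subtract (2b)·g_1 from 2ab - 2a + b⁴ + b³ - b² - 2b + 2 → -2a + b⁴ - b³ + 2b² + 2b + 2
  leading term a: subtract (-2)·g_1 from -2a + b⁴ - b³ + 2b² + 2b + 2 → b⁴ - b³ - b² - b - 2
  leading term b⁴: subtract (b)·g_2 from b⁴ - b³ - b² - b - 2 → b³ - 2b² + b - 2
  leading term b³: subtract (1)·g_2 from b³ - 2b² + b - 2 → 0
  normal form = 0.
Since the normal form is 0, p ∈ I.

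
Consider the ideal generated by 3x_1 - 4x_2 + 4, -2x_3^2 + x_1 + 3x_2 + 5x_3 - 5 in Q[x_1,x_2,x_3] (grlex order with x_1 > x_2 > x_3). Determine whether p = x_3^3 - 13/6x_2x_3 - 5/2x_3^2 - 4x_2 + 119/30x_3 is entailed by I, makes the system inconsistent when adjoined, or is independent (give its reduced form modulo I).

x_3^3 - 13/6x_2x_3 - 5/2x_3^2 - 4x_2 + 119/30x_3 is independent of I; its normal form modulo I is -4x_2 + 4/5x_3.

First compute the reduced Gröbner basis of I by Buchberger's algorithm.
f_1 = 3x_1 - 4x_2 + 4, LT = x_1.
f_2 = -2x_3^2 + x_1 + 3x_2 + 5x_3 - 5, LT = x_3^2.

The S-polynomials (S(f_1,f_2)) all reduce to 0 modulo the current basis, so we have a Gröbner basis.
Inter-reduce: drop elements whose leading term is divisible by another's, tail-reduce, and make monic.
Reduced Gröbner basis: {x_3^2 - 13/6x_2 - 5/2x_3 + 19/6, x_1 - 4/3x_2 + 4/3}.
Label its elements g_1 = x_3^2 - 13/6x_2 - 5/2x_3 + 19/6, g_2 = x_1 - 4/3x_2 + 4/3.

Reduce p = x_3^3 - 13/6x_2x_3 - 5/2x_3^2 - 4x_2 + 119/30x_3 modulo G:
  leading term x_3^3: subtract (x_3)·g_1 from x_3^3 - 13/6x_2x_3 - 5/2x_3^2 - 4x_2 + 119/30x_3 → -4x_2 + 4/5x_3
  leading term x_2: no divisor's leading term divides it; move -4x_2 to the remainder.
  leading term x_3: no divisor's leading term divides it; move 4/5x_3 to the remainder.
  normal form = -4x_2 + 4/5x_3.
The normal form is nonzero, so p ∉ I. Since p minus its normal form lies in I, I + (p) = I + (r) where r = -4x_2 + 4/5x_3; decide whether this ideal is the whole ring.
Run Buchberger on G together with r (pairs among the g_i already reduce to 0 since G is a Gröbner basis):
g_1 = x_3^2 - 13/6x_2 - 5/2x_3 + 19/6, LT = x_3^2.
g_2 = x_1 - 4/3x_2 + 4/3, LT = x_1.
r = -4x_2 + 4/5x_3, LT = x_2.

The S-polynomials (S(g_1,g_2), S(g_1,r), S(g_2,r)) all reduce to 0 modulo the current basis, so we have a Gröbner basis.
Inter-reduce: drop elements whose leading term is divisible by another's, tail-reduce, and make monic.
Reduced Gröbner basis: {x_3^2 - 44/15x_3 + 19/6, x_1 - 4/15x_3 + 4/3, x_2 - 1/5x_3}.
The reduced Gröbner basis of I + (p) is {x_3^2 - 44/15x_3 + 19/6, x_1 - 4/15x_3 + 4/3, x_2 - 1/5x_3} ≠ {1}, a proper ideal, so the enlarged system stays consistent: p is independent of I, with normal form -4x_2 + 4/5x_3.

The remainder on division by a Gröbner basis is unique — it is the normal form.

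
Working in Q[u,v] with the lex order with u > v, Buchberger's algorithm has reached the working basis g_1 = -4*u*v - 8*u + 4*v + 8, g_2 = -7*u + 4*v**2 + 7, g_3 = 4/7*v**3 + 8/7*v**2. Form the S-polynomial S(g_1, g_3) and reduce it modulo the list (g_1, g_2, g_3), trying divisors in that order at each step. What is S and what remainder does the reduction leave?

S(g_1, g_3) = -v**3 - 2*v**2; remainder on division = 0.

lcm(LM(g_1), LM(g_3)) = u*v**3.
S = (lcm/LT(g_1))·g_1 − (lcm/LT(g_3))·g_3 = -v**3 - 2*v**2.
Reduce S modulo (g_1, g_2, g_3) in that order:
  leading term v**3: subtract (-7/4)·g_3 from -v**3 - 2*v**2 → 0
The remainder is 0, so this S-polynomial contributes no new basis element.
This is the inner loop of Buchberger's algorithm — each nonzero remainder becomes a new basis element.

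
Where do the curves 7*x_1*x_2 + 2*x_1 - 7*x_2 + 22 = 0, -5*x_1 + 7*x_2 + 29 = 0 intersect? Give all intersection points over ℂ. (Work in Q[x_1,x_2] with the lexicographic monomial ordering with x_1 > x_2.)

Compute a lex Gröbner basis by Buchberger's algorithm.
f_1 = 7*x_1*x_2 + 2*x_1 - 7*x_2 + 22, LT = x_1*x_2.
f_2 = -5*x_1 + 7*x_2 + 29, LT = x_1.

S(f_1,f_2): lcm = x_1*x_2. S = 2/7*x_1 + 7/5*x_2**2 + 24/5*x_2 + 22/7.
  leading term x_1: subtract (-2/35)·f_2 from 2/7*x_1 + 7/5*x_2**2 + 24/5*x_2 + 22/7 → 7/5*x_2**2 + 26/5*x_2 + 24/5
  leading term x_2**2: no divisor's leading term divides it; move 7/5*x_2**2 to the remainder.
  leading term x_2: no divisor's leading term divides it; move 26/5*x_2 to the remainder.
  leading term 1: no divisor's leading term divides it; move 24/5 to the remainder.
  remainder 7/5*x_2**2 + 26/5*x_2 + 24/5 ≠ 0; add h_3 = 7/5*x_2**2 + 26/5*x_2 + 24/5 to the basis.

S(f_1,h_3): lcm = x_1*x_2**2. S = -24/7*x_1*x_2 - 24/7*x_1 - x_2**2 + 22/7*x_2.
  leading term x_1*x_2: subtract (-24/49)·f_1 from -24/7*x_1*x_2 - 24/7*x_1 - x_2**2 + 22/7*x_2 → -120/49*x_1 - x_2**2 - 2/7*x_2 + 528/49
  leading term x_1: subtract (24/49)·f_2 from -120/49*x_1 - x_2**2 - 2/7*x_2 + 528/49 → -x_2**2 - 26/7*x_2 - 24/7
  leading term x_2**2: subtract (-5/7)·h_3 from -x_2**2 - 26/7*x_2 - 24/7 → 0
  remainder 0.

S(f_2,h_3): leading monomials are coprime, so the S-polynomial reduces to 0 (Buchberger's first criterion).
Every S-polynomial of the final basis reduces to 0, so we have a Gröbner basis.
Inter-reduce: drop elements whose leading term is divisible by another's, tail-reduce, and make monic.
Reduced Gröbner basis: {x_1 - 7/5*x_2 - 29/5, x_2**2 + 26/7*x_2 + 24/7}.

The lex basis is triangular: the last element involves only x_2. Solving x_2**2 + 26/7*x_2 + 24/7 = 0 gives x_2 ∈ {-2, -12/7}; substituting each value into the earlier elements determines the remaining variables.
  x_2 = -2: the earlier basis element becomes x_1 - 3 = 0, giving x_1 = 3 — point (3, -2).
  x_2 = -12/7: the earlier basis element becomes x_1 - 17/5 = 0, giving x_1 = 17/5 — point (17/5, -12/7).

{(3, -2), (17/5, -12/7)}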